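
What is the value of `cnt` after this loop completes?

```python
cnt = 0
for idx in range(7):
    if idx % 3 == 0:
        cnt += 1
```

Count numbers divisible by 3 in range(7)
`cnt` takes the values: 0 → 1 → 2 → 3

Answer: 3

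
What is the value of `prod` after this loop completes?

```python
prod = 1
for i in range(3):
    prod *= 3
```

3^3 = 27
`prod` takes the values: 1 → 3 → 9 → 27

Answer: 27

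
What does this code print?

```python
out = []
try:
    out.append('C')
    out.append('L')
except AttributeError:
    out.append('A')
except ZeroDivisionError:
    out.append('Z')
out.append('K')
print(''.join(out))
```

Execution trace: 'C' (try body) → 'L' (try body, no exception) → 'K' (after the try/except). Output: CLK

Answer: CLK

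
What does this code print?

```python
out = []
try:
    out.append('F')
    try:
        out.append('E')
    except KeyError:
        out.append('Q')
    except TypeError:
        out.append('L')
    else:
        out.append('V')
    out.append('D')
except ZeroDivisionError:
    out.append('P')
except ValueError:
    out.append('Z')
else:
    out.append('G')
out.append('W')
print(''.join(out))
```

Execution trace: 'F' (try body) → 'E' (inner try body, no exception) → 'V' (inner else) → 'D' (try body, no exception) → 'G' (else) → 'W' (after the try/except). Output: FEVDGW

Answer: FEVDGW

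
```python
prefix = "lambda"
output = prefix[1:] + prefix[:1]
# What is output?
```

Trace:
`prefix = "lambda"` → prefix = 'lambda'
`output = prefix[1:] + prefix[:1]` → output = 'ambdal'
So output = 'ambdal'

Answer: 'ambdal'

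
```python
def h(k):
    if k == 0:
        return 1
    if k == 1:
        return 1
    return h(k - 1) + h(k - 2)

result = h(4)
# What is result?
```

Build up from base cases: h(0)=1, h(1)=1, h(2)=2, h(3)=3, h(4)=5

Answer: 5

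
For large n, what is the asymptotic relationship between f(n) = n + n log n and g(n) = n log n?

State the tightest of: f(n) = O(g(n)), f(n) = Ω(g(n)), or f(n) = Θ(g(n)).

n + n log n vs n log n: f(n) = Θ(g(n)) — they are asymptotically equivalent (the n term is dominated).

Answer: f(n) = Θ(g(n)) — they are asymptotically equivalent (the n term is dominated).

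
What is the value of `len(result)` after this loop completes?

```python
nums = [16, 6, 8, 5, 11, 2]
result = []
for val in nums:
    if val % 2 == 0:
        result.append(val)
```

Count even numbers in [16, 6, 8, 5, 11, 2]
`result` takes the values: [] → [16] → [16, 6] → [16, 6, 8] → [16, 6, 8, 2]
So `len(result)` = 4

Answer: 4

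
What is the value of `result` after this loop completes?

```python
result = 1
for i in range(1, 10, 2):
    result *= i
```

Product of 1, 3, 5, ... up to 9
`result` takes the values: 1 → 3 → 15 → 105 → 945

Answer: 945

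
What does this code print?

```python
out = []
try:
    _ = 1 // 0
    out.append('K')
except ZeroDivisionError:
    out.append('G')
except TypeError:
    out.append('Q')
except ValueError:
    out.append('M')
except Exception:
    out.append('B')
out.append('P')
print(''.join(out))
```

Execution trace: 'G' (except ZeroDivisionError) → 'P' (after the try/except). Output: GP

Answer: GP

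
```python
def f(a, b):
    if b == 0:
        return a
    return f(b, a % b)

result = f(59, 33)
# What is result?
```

f(59, 33) -> f(33, 26) -> f(26, 7) -> f(7, 5) -> f(5, 2) -> f(2, 1) -> f(1, 0) -> 1

Answer: 1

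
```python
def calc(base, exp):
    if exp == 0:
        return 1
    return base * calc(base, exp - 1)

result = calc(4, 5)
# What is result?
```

calc(4, 5) = 4 * 4 * 4 * 4 * 4 = 1024

Answer: 1024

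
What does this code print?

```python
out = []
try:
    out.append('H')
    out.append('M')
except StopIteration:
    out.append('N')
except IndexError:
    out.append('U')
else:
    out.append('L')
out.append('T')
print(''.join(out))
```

Execution trace: 'H' (try body) → 'M' (try body, no exception) → 'L' (else) → 'T' (after the try/except). Output: HMLT

Answer: HMLT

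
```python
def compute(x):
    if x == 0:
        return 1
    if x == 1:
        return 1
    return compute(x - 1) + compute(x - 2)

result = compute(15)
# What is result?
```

Build up from base cases: compute(0)=1, compute(1)=1, compute(2)=2, compute(3)=3, compute(4)=5, compute(5)=8, compute(6)=13, ..., compute(15)=987

Answer: 987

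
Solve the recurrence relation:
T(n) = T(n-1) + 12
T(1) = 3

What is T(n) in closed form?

Unrolling: T(n) = T(1) + 12·(n-1) = 3 + 12(n-1) = 12n - 9.

Answer: T(n) = 12n - 9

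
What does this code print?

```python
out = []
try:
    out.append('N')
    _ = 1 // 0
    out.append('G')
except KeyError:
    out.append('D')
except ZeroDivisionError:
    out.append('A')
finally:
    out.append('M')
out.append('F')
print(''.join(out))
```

Execution trace: 'N' (try body) → 'A' (except ZeroDivisionError) → 'M' (finally) → 'F' (after the try/except). Output: NAMF

Answer: NAMF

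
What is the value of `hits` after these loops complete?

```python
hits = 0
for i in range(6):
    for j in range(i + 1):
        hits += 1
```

Triangle: 1 + 2 + ... + 6
`hits` takes the values: 0 → 1 → 2 → 3 → 4 → 5 → 6 → 7 → 8 → 9 → 10 → 11 → 12 → 13 → 14 → 15 → 16 → 17 → 18 → 19 → 20 → 21

Answer: 21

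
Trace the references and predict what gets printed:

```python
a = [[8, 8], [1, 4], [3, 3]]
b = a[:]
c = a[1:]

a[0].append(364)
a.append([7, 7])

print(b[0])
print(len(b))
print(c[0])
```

Key concept: slice with nested mutation.
Step by step:
`a = [[8, 8], [1, 4], [3, 3]]` → a = [[8, 8], [1, 4], [3, 3]]
`b = a[:]` → b = [[8, 8], [1, 4], [3, 3]]
`c = a[1:]` → c = [[1, 4], [3, 3]]
`a[0].append(364)` → a = [[8, 8, 364], [1, 4], [3, 3]]; b = [[8, 8, 364], [1, 4], [3, 3]]
`a.append([7, 7])` → a = [[8, 8, 364], [1, 4], [3, 3], [7, 7]]
`print(b[0])` → prints [8, 8, 364]
`print(len(b))` → prints 3
`print(c[0])` → prints [1, 4]

Answer:
[8, 8, 364]
3
[1, 4]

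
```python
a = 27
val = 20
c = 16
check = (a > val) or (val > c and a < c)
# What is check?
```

Trace:
`a = 27` → a = 27
`val = 20` → val = 20
`c = 16` → c = 16
`check = (a > val) or (val > c and a < c)` → check = True
So check = True

Answer: True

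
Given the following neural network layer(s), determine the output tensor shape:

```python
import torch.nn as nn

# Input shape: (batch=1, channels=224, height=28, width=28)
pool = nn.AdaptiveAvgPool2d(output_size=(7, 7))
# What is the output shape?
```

Input: (1, 224, 28, 28) -> Output: (1, 224, 7, 7)

Answer: (1, 224, 7, 7)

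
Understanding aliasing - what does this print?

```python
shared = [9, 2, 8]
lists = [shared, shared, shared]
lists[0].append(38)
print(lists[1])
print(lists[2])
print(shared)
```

Key concept: list of same reference.
Step by step:
`shared = [9, 2, 8]` → shared = [9, 2, 8]
`lists = [shared, shared, shared]` → lists = [[9, 2, 8], [9, 2, 8], [9, 2, 8]]
`lists[0].append(38)` → shared = [9, 2, 8, 38]; lists = [[9, 2, 8, 38], [9, 2, 8, 38], [9, 2, 8, 38]]
`print(lists[1])` → prints [9, 2, 8, 38]
`print(lists[2])` → prints [9, 2, 8, 38]
`print(shared)` → prints [9, 2, 8, 38]

Answer:
[9, 2, 8, 38]
[9, 2, 8, 38]
[9, 2, 8, 38]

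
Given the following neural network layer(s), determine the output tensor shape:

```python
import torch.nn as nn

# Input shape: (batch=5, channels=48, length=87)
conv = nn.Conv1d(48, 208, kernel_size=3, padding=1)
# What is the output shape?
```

Input: (5, 48, 87) -> Output: (5, 208, 87)

Answer: (5, 208, 87)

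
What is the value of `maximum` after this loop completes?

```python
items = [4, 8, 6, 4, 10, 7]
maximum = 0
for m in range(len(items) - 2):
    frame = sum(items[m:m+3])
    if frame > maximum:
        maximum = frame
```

Max sum of 3-element window in [4, 8, 6, 4, 10, 7]
`maximum` takes the values: 0 → 18 → 20 → 21

Answer: 21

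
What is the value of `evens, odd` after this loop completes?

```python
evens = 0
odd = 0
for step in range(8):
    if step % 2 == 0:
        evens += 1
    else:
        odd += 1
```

Count evens and odds in range(8)
`evens, odd` takes the values: (0, 0) → (1, 0) → (1, 1) → (2, 1) → (2, 2) → (3, 2) → (3, 3) → (4, 3) → (4, 4)

Answer: 4, 4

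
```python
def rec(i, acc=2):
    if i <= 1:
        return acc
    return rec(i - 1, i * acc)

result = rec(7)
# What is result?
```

Accumulator trace (n, acc): (7, 2) -> (6, 14) -> (5, 84) -> (4, 420) -> (3, 1680) -> (2, 5040) -> (1, 10080) -> return 10080

Answer: 10080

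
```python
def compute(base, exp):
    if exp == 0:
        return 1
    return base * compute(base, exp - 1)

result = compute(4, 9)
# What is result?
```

compute(4, 9) = 4 * 4 * 4 * 4 * 4 * 4 * 4 * 4 * 4 = 262144

Answer: 262144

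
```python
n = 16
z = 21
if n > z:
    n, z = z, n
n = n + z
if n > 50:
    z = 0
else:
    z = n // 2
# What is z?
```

Trace:
`n = 16` → n = 16
`z = 21` → z = 21
`if n > z: ...` → n > z is False → no variable changes
`n = n + z` → n = 37
`if n > 50: ...` → n > 50 is False, take else branch → z = 18
So z = 18

Answer: 18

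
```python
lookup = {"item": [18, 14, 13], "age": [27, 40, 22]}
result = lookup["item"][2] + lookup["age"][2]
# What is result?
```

Trace:
`lookup = {"item": [18, 14, 13], "age": [27, 40, 22]}` → lookup = {'item': [18, 14, 13], 'age': [27, 40, 22]}
`result = lookup["item"][2] + lookup["age"][2]` → result = 35
So result = 35

Answer: 35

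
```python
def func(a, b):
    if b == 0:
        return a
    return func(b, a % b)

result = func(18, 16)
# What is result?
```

func(18, 16) -> func(16, 2) -> func(2, 0) -> 2

Answer: 2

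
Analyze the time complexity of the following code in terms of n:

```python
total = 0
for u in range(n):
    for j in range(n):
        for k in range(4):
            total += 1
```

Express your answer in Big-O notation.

Each loop level contributes: n × n × 1. Multiplying the contributions gives O(n^2).

Answer: O(n^2)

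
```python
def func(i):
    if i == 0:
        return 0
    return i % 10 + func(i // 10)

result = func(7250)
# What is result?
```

Sum of digits of 7250: 0 + 5 + 2 + 7 = 14

Answer: 14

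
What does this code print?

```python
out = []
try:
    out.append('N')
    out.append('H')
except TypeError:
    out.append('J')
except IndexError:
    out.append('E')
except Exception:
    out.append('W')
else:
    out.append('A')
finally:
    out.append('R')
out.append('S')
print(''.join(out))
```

Execution trace: 'N' (try body) → 'H' (try body, no exception) → 'A' (else) → 'R' (finally) → 'S' (after the try/except). Output: NHARS

Answer: NHARS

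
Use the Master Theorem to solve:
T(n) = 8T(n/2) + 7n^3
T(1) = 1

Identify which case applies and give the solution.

a=8, b=2, f(n)=7n^3. log_2(8) = 3. Since c=3 = 3, Case 2 applies: T(n) = Θ(n^log_b(a) · log n) = O(n^3 log n).

Answer: O(n^3 log n) - Case 2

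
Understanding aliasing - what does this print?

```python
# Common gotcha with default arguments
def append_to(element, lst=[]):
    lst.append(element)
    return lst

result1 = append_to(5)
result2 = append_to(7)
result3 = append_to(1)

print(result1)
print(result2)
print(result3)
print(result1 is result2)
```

Key concept: mutable default argument gotcha.
Step by step:
`result1 = append_to(5)` → result1 = [5]
`result2 = append_to(7)` → result1 = [5, 7] (same object as result2); result2 = [5, 7] (same object as result1)
`result3 = append_to(1)` → result1 = [5, 7, 1] (same object as result2, result3); result2 = [5, 7, 1] (same object as result1, result3); result3 = [5, 7, 1] (same object as result1, result2)
`print(result1)` → prints [5, 7, 1]
`print(result2)` → prints [5, 7, 1]
`print(result3)` → prints [5, 7, 1]
`print(result1 is result2)` → prints True

Answer:
[5, 7, 1]
[5, 7, 1]
[5, 7, 1]
True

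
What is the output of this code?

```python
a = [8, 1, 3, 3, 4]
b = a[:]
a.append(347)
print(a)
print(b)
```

Key concept: slice [:] creates copy.
Step by step:
`a = [8, 1, 3, 3, 4]` → a = [8, 1, 3, 3, 4]
`b = a[:]` → b = [8, 1, 3, 3, 4]
`a.append(347)` → a = [8, 1, 3, 3, 4, 347]
`print(a)` → prints [8, 1, 3, 3, 4, 347]
`print(b)` → prints [8, 1, 3, 3, 4]

Answer:
[8, 1, 3, 3, 4, 347]
[8, 1, 3, 3, 4]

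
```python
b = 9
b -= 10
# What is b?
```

Trace:
`b = 9` → b = 9
`b -= 10` → b = -1
So b = -1

Answer: -1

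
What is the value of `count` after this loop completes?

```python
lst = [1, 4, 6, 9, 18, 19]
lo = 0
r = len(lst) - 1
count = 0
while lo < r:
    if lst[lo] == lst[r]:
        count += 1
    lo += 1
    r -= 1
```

Count matching pairs from ends
`count` takes the values: 0

Answer: 0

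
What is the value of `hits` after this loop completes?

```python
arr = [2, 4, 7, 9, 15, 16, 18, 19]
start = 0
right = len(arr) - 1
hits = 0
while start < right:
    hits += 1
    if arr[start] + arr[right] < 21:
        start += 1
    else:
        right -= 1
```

Steps to find pair summing to 21
`hits` takes the values: 0 → 1 → 2 → 3 → 4 → 5 → 6 → 7

Answer: 7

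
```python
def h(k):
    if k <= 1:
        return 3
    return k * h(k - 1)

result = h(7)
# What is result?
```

h(7) = 7 * 6 * 5 * 4 * 3 * 2 * 3 = 15120

Answer: 15120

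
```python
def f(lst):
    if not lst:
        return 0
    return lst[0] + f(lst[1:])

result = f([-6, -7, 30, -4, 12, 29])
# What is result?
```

(-6) + (-7) + 30 + (-4) + 12 + 29 + 0 = 54

Answer: 54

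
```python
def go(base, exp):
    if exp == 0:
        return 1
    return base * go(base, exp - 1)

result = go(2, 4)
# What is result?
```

go(2, 4) = 2 * 2 * 2 * 2 = 16

Answer: 16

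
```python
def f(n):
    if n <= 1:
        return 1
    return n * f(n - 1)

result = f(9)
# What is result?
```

f(9) = 9 * 8 * 7 * 6 * 5 * 4 * 3 * 2 * 1 = 362880

Answer: 362880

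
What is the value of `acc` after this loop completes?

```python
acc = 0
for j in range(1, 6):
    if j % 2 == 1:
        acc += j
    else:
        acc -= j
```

Add odd, subtract even
`acc` takes the values: 0 → 1 → -1 → 2 → -2 → 3

Answer: 3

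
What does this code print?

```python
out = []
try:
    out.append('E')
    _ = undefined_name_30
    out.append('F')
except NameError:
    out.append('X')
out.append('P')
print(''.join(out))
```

Execution trace: 'E' (try body) → 'X' (except NameError) → 'P' (after the try/except). Output: EXP

Answer: EXP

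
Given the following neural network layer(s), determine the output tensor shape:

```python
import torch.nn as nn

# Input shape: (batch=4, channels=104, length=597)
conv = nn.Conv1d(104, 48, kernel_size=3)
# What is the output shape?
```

Input: (4, 104, 597) -> Output: (4, 48, 595)

Answer: (4, 48, 595)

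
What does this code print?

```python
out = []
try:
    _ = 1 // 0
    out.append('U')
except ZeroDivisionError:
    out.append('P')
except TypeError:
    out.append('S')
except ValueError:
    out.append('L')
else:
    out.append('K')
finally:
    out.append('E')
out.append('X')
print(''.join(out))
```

Execution trace: 'P' (except ZeroDivisionError) → 'E' (finally) → 'X' (after the try/except). Output: PEX

Answer: PEX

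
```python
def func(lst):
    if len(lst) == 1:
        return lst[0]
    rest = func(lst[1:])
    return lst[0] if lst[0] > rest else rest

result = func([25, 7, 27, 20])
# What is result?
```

Recursive max over [25, 7, 27, 20] = 27

Answer: 27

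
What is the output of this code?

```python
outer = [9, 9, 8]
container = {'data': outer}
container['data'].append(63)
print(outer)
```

Key concept: dict holds reference to list.
Step by step:
`outer = [9, 9, 8]` → outer = [9, 9, 8]
`container = {'data': outer}` → container = {'data': [9, 9, 8]}
`container['data'].append(63)` → outer = [9, 9, 8, 63]; container = {'data': [9, 9, 8, 63]}
`print(outer)` → prints [9, 9, 8, 63]

Answer: [9, 9, 8, 63]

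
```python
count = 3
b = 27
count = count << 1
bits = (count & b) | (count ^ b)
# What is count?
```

Trace:
`count = 3` → count = 3
`b = 27` → b = 27
`count = count << 1` → count = 6
`bits = (count & b) | (count ^ b)` → bits = 31
So count = 6

Answer: 6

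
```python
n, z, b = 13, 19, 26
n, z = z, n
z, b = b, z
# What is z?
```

Trace:
`n, z, b = 13, 19, 26` → n = 13; z = 19; b = 26
`n, z = z, n` → n = 19; z = 13
`z, b = b, z` → z = 26; b = 13
So z = 26

Answer: 26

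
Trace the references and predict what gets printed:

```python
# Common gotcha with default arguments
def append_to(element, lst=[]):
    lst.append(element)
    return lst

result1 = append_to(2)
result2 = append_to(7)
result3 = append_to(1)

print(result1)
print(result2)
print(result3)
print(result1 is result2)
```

Key concept: mutable default argument gotcha.
Step by step:
`result1 = append_to(2)` → result1 = [2]
`result2 = append_to(7)` → result1 = [2, 7] (same object as result2); result2 = [2, 7] (same object as result1)
`result3 = append_to(1)` → result1 = [2, 7, 1] (same object as result2, result3); result2 = [2, 7, 1] (same object as result1, result3); result3 = [2, 7, 1] (same object as result1, result2)
`print(result1)` → prints [2, 7, 1]
`print(result2)` → prints [2, 7, 1]
`print(result3)` → prints [2, 7, 1]
`print(result1 is result2)` → prints True

Answer:
[2, 7, 1]
[2, 7, 1]
[2, 7, 1]
True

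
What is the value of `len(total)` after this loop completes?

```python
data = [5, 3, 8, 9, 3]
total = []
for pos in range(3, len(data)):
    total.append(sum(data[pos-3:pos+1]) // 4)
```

Number of 4-element averages
`total` takes the values: [] → [6] → [6, 5]
So `len(total)` = 2

Answer: 2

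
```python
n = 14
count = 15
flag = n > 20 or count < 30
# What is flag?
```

Trace:
`n = 14` → n = 14
`count = 15` → count = 15
`flag = n > 20 or count < 30` → flag = True
So flag = True

Answer: True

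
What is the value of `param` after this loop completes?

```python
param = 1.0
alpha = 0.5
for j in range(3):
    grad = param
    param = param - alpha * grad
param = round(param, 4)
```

Gradient descent: w = 1.0 * (1 - 0.5)^3
`param` takes the values: 1.0 → 0.5 → 0.25 → 0.125

Answer: 0.125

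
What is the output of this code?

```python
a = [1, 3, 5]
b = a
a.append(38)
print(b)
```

Key concept: basic list aliasing.
Step by step:
`a = [1, 3, 5]` → a = [1, 3, 5]
`b = a` → b = [1, 3, 5] (same object as a)
`a.append(38)` → a = [1, 3, 5, 38] (same object as b); b = [1, 3, 5, 38] (same object as a)
`print(b)` → prints [1, 3, 5, 38]

Answer: [1, 3, 5, 38]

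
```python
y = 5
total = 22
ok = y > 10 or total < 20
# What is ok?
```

Trace:
`y = 5` → y = 5
`total = 22` → total = 22
`ok = y > 10 or total < 20` → ok = False
So ok = False

Answer: False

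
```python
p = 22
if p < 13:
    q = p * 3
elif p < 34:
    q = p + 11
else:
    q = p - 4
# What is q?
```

Trace:
`p = 22` → p = 22
`if p < 13: ...` → p < 13 is False, p < 34 is True → q = 33
So q = 33

Answer: 33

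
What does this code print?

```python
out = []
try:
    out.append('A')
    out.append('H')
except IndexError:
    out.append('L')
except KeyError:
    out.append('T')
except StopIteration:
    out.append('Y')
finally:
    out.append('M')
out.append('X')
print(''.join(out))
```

Execution trace: 'A' (try body) → 'H' (try body, no exception) → 'M' (finally) → 'X' (after the try/except). Output: AHMX

Answer: AHMX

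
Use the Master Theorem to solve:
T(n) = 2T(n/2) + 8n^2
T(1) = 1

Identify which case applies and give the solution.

a=2, b=2, f(n)=8n^2. log_2(2) = 1. Since c=2 > 1 and the regularity condition holds (2(n/2)^2 = (2/2^2)n^2 with 2/2^2 < 1), Case 3 applies: T(n) = Θ(f(n)) = O(n^2).

Answer: O(n^2) - Case 3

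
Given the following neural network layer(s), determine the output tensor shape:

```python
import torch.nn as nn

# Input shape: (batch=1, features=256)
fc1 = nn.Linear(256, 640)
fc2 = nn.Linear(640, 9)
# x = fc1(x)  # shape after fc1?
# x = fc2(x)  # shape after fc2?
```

Input: (1, 256) -> after fc1: (1, 640) -> Output: (1, 9)

Answer: (1, 9)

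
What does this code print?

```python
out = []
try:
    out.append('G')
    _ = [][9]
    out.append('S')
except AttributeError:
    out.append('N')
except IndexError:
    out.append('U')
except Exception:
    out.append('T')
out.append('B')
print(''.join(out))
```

Execution trace: 'G' (try body) → 'U' (except IndexError) → 'B' (after the try/except). Output: GUB

Answer: GUB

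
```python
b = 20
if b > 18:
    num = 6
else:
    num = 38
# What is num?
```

Trace:
`b = 20` → b = 20
`if b > 18: ...` → b > 18 is True → num = 6
So num = 6

Answer: 6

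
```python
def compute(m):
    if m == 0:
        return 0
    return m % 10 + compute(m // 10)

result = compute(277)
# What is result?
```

Sum of digits of 277: 7 + 7 + 2 = 16

Answer: 16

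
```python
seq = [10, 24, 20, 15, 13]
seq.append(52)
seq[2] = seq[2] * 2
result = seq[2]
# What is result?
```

Trace:
`seq = [10, 24, 20, 15, 13]` → seq = [10, 24, 20, 15, 13]
`seq.append(52)` → seq = [10, 24, 20, 15, 13, 52]
`seq[2] = seq[2] * 2` → seq = [10, 24, 40, 15, 13, 52]
`result = seq[2]` → result = 40
So result = 40

Answer: 40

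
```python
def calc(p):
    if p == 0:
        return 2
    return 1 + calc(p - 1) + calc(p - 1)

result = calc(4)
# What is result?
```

calc(p) = 1 + 2·calc(p-1), calc(0)=2. Closed form: (2+1)·2^4 - 1 = 47.

Answer: 47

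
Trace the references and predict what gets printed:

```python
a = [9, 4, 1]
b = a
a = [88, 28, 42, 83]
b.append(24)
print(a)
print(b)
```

Key concept: rebinding vs mutation: a is rebound to a new list, b still points at the original.
Step by step:
`a = [9, 4, 1]` → a = [9, 4, 1]
`b = a` → b = [9, 4, 1] (same object as a)
`a = [88, 28, 42, 83]` → a = [88, 28, 42, 83]
`b.append(24)` → b = [9, 4, 1, 24]
`print(a)` → prints [88, 28, 42, 83]
`print(b)` → prints [9, 4, 1, 24]

Answer:
[88, 28, 42, 83]
[9, 4, 1, 24]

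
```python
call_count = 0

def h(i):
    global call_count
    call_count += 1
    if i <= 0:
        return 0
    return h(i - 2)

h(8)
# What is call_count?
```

Linear recursion stepping by 2: 5 calls from i=8 down to ≤0.

Answer: 5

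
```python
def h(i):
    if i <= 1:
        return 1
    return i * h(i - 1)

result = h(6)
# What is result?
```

h(6) = 6 * 5 * 4 * 3 * 2 * 1 = 720

Answer: 720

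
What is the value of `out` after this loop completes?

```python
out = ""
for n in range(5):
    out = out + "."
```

Repeat '.' 5 times
`out` takes the values: "" → "." → ".." → "..." → "...." → "....."

Answer: "....."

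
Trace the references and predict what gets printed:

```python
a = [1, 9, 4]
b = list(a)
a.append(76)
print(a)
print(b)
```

Key concept: list() constructor creates copy.
Step by step:
`a = [1, 9, 4]` → a = [1, 9, 4]
`b = list(a)` → b = [1, 9, 4]
`a.append(76)` → a = [1, 9, 4, 76]
`print(a)` → prints [1, 9, 4, 76]
`print(b)` → prints [1, 9, 4]

Answer:
[1, 9, 4, 76]
[1, 9, 4]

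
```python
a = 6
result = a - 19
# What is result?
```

Trace:
`a = 6` → a = 6
`result = a - 19` → result = -13
So result = -13

Answer: -13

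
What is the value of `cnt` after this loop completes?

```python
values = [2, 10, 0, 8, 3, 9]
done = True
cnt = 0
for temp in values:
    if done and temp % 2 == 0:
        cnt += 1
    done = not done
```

Count even values at even positions
`cnt` takes the values: 0 → 1 → 2

Answer: 2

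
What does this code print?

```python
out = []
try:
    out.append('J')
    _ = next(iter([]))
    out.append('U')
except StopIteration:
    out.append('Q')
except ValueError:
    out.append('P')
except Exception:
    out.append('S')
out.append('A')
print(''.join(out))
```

Execution trace: 'J' (try body) → 'Q' (except StopIteration) → 'A' (after the try/except). Output: JQA

Answer: JQA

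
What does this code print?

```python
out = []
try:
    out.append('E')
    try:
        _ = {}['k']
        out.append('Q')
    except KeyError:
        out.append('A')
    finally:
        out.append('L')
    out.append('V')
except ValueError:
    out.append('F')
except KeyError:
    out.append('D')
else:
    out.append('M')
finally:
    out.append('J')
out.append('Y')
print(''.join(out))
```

Execution trace: 'E' (try body) → 'A' (inner except KeyError) → 'L' (inner finally) → 'V' (try body, no exception) → 'M' (else) → 'J' (finally) → 'Y' (after the try/except). Output: EALVMJY

Answer: EALVMJY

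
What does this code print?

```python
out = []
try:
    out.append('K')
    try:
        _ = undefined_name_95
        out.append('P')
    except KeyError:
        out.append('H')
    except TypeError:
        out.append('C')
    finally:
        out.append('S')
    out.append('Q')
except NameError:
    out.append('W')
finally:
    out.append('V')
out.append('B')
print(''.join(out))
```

Execution trace: 'K' (try body) → 'S' (inner finally) → 'W' (except NameError) → 'V' (finally) → 'B' (after the try/except). Output: KSWVB

Answer: KSWVB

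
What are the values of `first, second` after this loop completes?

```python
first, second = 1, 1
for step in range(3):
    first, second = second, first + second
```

Fibonacci: after 3 iterations
`first, second` takes the values: (1, 1) → (1, 2) → (2, 3) → (3, 5)

Answer: 3, 5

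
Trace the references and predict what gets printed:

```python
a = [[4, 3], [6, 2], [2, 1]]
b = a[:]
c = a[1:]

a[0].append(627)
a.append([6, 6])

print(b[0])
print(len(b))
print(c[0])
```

Key concept: slice with nested mutation.
Step by step:
`a = [[4, 3], [6, 2], [2, 1]]` → a = [[4, 3], [6, 2], [2, 1]]
`b = a[:]` → b = [[4, 3], [6, 2], [2, 1]]
`c = a[1:]` → c = [[6, 2], [2, 1]]
`a[0].append(627)` → a = [[4, 3, 627], [6, 2], [2, 1]]; b = [[4, 3, 627], [6, 2], [2, 1]]
`a.append([6, 6])` → a = [[4, 3, 627], [6, 2], [2, 1], [6, 6]]
`print(b[0])` → prints [4, 3, 627]
`print(len(b))` → prints 3
`print(c[0])` → prints [6, 2]

Answer:
[4, 3, 627]
3
[6, 2]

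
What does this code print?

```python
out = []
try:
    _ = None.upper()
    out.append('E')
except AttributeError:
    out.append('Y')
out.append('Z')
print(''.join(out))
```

Execution trace: 'Y' (except AttributeError) → 'Z' (after the try/except). Output: YZ

Answer: YZ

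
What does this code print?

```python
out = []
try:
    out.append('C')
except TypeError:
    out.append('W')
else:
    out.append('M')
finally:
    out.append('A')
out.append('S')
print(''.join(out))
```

Execution trace: 'C' (try body, no exception) → 'M' (else) → 'A' (finally) → 'S' (after the try/except). Output: CMAS

Answer: CMAS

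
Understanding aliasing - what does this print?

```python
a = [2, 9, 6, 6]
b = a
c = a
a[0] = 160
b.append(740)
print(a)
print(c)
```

Key concept: multiple aliases.
Step by step:
`a = [2, 9, 6, 6]` → a = [2, 9, 6, 6]
`b = a` → b = [2, 9, 6, 6] (same object as a)
`c = a` → c = [2, 9, 6, 6] (same object as a, b)
`a[0] = 160` → a = [160, 9, 6, 6] (same object as b, c); b = [160, 9, 6, 6] (same object as a, c); c = [160, 9, 6, 6] (same object as a, b)
`b.append(740)` → a = [160, 9, 6, 6, 740] (same object as b, c); b = [160, 9, 6, 6, 740] (same object as a, c); c = [160, 9, 6, 6, 740] (same object as a, b)
`print(a)` → prints [160, 9, 6, 6, 740]
`print(c)` → prints [160, 9, 6, 6, 740]

Answer:
[160, 9, 6, 6, 740]
[160, 9, 6, 6, 740]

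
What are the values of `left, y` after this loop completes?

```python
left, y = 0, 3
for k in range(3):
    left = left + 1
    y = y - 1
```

left goes 0→3, y goes 3→0
`left, y` takes the values: (0, 3) → (1, 3) → (1, 2) → (2, 2) → (2, 1) → (3, 1) → (3, 0)

Answer: 3, 0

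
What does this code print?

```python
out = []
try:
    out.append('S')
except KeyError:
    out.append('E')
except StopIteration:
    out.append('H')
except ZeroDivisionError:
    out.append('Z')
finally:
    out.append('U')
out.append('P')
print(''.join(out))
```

Execution trace: 'S' (try body, no exception) → 'U' (finally) → 'P' (after the try/except). Output: SUP

Answer: SUP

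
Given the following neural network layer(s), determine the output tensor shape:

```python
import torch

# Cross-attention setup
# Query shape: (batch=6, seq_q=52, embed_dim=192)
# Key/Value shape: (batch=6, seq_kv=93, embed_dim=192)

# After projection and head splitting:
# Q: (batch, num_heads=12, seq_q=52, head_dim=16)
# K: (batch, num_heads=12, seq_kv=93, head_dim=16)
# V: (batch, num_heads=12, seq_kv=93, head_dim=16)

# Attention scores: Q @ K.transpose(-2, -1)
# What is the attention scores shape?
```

Input: (6, 52, 192) -> Output: (6, 12, 52, 93)

Answer: (6, 12, 52, 93)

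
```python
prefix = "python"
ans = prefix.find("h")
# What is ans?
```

Trace:
`prefix = "python"` → prefix = 'python'
`ans = prefix.find("h")` → ans = 3
So ans = 3

Answer: 3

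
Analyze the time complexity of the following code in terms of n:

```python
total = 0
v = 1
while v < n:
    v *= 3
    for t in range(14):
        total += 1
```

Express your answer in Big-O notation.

Each loop level contributes: log n × 1. Multiplying the contributions gives O(log n).

Answer: O(log n)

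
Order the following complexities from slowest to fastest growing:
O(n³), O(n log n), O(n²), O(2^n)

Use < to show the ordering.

Ordered by growth rate: O(n log n) < O(n²) < O(n³) < O(2^n)

Answer: O(n log n) < O(n²) < O(n³) < O(2^n)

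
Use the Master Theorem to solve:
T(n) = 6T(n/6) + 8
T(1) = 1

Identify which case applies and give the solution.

a=6, b=6, f(n)=8. log_6(6) = 1. Since c=0 < 1, Case 1 applies: T(n) = Θ(n^log_b(a)) = O(n).

Answer: O(n) - Case 1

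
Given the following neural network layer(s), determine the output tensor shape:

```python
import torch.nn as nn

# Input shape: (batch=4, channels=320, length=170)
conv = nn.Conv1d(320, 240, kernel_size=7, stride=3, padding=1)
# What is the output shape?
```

Input: (4, 320, 170) -> Output: (4, 240, 56)

Answer: (4, 240, 56)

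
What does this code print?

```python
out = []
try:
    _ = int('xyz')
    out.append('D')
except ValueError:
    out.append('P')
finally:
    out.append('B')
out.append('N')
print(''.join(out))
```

Execution trace: 'P' (except ValueError) → 'B' (finally) → 'N' (after the try/except). Output: PBN

Answer: PBN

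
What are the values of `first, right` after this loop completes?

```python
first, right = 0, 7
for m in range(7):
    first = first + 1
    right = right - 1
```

first goes 0→7, right goes 7→0
`first, right` takes the values: (0, 7) → (1, 7) → (1, 6) → (2, 6) → (2, 5) → (3, 5) → (3, 4) → (4, 4) → (4, 3) → (5, 3) → (5, 2) → (6, 2) → (6, 1) → (7, 1) → (7, 0)

Answer: 7, 0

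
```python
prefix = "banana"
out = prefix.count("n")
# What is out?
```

Trace:
`prefix = "banana"` → prefix = 'banana'
`out = prefix.count("n")` → out = 2
So out = 2

Answer: 2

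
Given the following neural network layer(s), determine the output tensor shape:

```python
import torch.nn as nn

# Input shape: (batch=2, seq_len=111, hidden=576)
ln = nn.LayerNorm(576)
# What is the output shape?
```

Input: (2, 111, 576) -> Output: (2, 111, 576)

Answer: (2, 111, 576)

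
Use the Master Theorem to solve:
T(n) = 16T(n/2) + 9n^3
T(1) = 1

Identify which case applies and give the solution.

a=16, b=2, f(n)=9n^3. log_2(16) = 4. Since c=3 < 4, Case 1 applies: T(n) = Θ(n^log_b(a)) = O(n^4).

Answer: O(n^4) - Case 1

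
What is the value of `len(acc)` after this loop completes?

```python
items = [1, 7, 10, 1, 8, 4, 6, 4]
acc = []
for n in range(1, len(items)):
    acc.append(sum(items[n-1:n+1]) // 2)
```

Number of 2-element averages
`acc` takes the values: [] → [4] → [4, 8] → [4, 8, 5] → [4, 8, 5, 4] → [4, 8, 5, 4, 6] → [4, 8, 5, 4, 6, 5] → [4, 8, 5, 4, 6, 5, 5]
So `len(acc)` = 7

Answer: 7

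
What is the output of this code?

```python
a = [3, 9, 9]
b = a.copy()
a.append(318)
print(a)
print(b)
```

Key concept: list.copy() creates independent copy.
Step by step:
`a = [3, 9, 9]` → a = [3, 9, 9]
`b = a.copy()` → b = [3, 9, 9]
`a.append(318)` → a = [3, 9, 9, 318]
`print(a)` → prints [3, 9, 9, 318]
`print(b)` → prints [3, 9, 9]

Answer:
[3, 9, 9, 318]
[3, 9, 9]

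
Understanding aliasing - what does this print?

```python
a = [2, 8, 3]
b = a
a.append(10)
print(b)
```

Key concept: basic list aliasing.
Step by step:
`a = [2, 8, 3]` → a = [2, 8, 3]
`b = a` → b = [2, 8, 3] (same object as a)
`a.append(10)` → a = [2, 8, 3, 10] (same object as b); b = [2, 8, 3, 10] (same object as a)
`print(b)` → prints [2, 8, 3, 10]

Answer: [2, 8, 3, 10]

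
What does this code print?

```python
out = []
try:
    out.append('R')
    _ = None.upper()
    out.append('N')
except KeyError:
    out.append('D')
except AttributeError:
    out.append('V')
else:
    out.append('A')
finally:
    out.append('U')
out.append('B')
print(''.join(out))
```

Execution trace: 'R' (try body) → 'V' (except AttributeError) → 'U' (finally) → 'B' (after the try/except). Output: RVUB

Answer: RVUB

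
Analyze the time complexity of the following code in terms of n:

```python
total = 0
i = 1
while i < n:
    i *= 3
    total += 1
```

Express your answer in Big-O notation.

Each loop level contributes: log n. Multiplying the contributions gives O(log n).

Answer: O(log n)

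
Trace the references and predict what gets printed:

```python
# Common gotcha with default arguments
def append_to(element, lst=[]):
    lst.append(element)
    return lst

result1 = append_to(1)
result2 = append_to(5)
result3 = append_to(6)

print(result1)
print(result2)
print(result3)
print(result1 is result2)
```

Key concept: mutable default argument gotcha.
Step by step:
`result1 = append_to(1)` → result1 = [1]
`result2 = append_to(5)` → result1 = [1, 5] (same object as result2); result2 = [1, 5] (same object as result1)
`result3 = append_to(6)` → result1 = [1, 5, 6] (same object as result2, result3); result2 = [1, 5, 6] (same object as result1, result3); result3 = [1, 5, 6] (same object as result1, result2)
`print(result1)` → prints [1, 5, 6]
`print(result2)` → prints [1, 5, 6]
`print(result3)` → prints [1, 5, 6]
`print(result1 is result2)` → prints True

Answer:
[1, 5, 6]
[1, 5, 6]
[1, 5, 6]
True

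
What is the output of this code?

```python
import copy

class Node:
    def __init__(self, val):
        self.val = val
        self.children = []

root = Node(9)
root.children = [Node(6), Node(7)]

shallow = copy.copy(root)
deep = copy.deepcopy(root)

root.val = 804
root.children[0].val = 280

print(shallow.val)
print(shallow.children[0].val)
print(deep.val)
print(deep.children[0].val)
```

Key concept: deep copy with custom objects.
Step by step:
`root = Node(9)` → root = Node(val=9, children=[])
`root.children = [Node(6), Node(7)]` → root = Node(val=9, children=[Node(val=6, children=[]), Node(val=7, children=[])])
`shallow = copy.copy(root)` → shallow = Node(val=9, children=[Node(val=6, children=[]), Node(val=7, children=[])])
`deep = copy.deepcopy(root)` → deep = Node(val=9, children=[Node(val=6, children=[]), Node(val=7, children=[])])
`root.val = 804` → root = Node(val=804, children=[Node(val=6, children=[]), Node(val=7, children=[])])
`root.children[0].val = 280` → root = Node(val=804, children=[Node(val=280, children=[]), Node(val=7, children=[])]); shallow = Node(val=9, children=[Node(val=280, children=[]), Node(val=7, children=[])])
`print(shallow.val)` → prints 9
`print(shallow.children[0].val)` → prints 280
`print(deep.val)` → prints 9
`print(deep.children[0].val)` → prints 6

Answer:
9
280
9
6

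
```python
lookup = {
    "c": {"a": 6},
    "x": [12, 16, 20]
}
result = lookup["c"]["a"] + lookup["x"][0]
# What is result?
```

Trace:
`lookup = { ...` → lookup = {'c': {'a': 6}, 'x': [12, 16, 20]}
`result = lookup["c"]["a"] + lookup["x"][0]` → result = 18
So result = 18

Answer: 18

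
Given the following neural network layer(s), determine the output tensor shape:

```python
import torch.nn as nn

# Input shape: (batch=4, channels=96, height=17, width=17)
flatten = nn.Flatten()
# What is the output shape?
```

Input: (4, 96, 17, 17) -> Output: (4, 27744)

Answer: (4, 27744)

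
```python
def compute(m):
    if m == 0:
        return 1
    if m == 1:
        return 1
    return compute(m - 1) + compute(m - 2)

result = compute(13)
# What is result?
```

Build up from base cases: compute(0)=1, compute(1)=1, compute(2)=2, compute(3)=3, compute(4)=5, compute(5)=8, compute(6)=13, ..., compute(13)=377

Answer: 377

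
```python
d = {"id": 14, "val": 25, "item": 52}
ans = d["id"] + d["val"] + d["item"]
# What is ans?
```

Trace:
`d = {"id": 14, "val": 25, "item": 52}` → d = {'id': 14, 'val': 25, 'item': 52}
`ans = d["id"] + d["val"] + d["item"]` → ans = 91
So ans = 91

Answer: 91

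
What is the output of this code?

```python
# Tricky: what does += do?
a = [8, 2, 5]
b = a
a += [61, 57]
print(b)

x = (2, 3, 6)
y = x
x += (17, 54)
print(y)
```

Key concept: += behavior differs for mutable vs immutable.
Step by step:
`a = [8, 2, 5]` → a = [8, 2, 5]
`b = a` → b = [8, 2, 5] (same object as a)
`a += [61, 57]` → a = [8, 2, 5, 61, 57] (same object as b); b = [8, 2, 5, 61, 57] (same object as a)
`print(b)` → prints [8, 2, 5, 61, 57]
`x = (2, 3, 6)` → x = (2, 3, 6)
`y = x` → y = (2, 3, 6)
`x += (17, 54)` → x = (2, 3, 6, 17, 54)
`print(y)` → prints (2, 3, 6)

Answer:
[8, 2, 5, 61, 57]
(2, 3, 6)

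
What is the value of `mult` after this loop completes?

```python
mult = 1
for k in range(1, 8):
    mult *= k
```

7! = 5040
`mult` takes the values: 1 → 2 → 6 → 24 → 120 → 720 → 5040

Answer: 5040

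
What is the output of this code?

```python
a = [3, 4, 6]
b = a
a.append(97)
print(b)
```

Key concept: basic list aliasing.
Step by step:
`a = [3, 4, 6]` → a = [3, 4, 6]
`b = a` → b = [3, 4, 6] (same object as a)
`a.append(97)` → a = [3, 4, 6, 97] (same object as b); b = [3, 4, 6, 97] (same object as a)
`print(b)` → prints [3, 4, 6, 97]

Answer: [3, 4, 6, 97]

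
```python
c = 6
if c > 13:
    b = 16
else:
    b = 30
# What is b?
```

Trace:
`c = 6` → c = 6
`if c > 13: ...` → c > 13 is False, take else branch → b = 30
So b = 30

Answer: 30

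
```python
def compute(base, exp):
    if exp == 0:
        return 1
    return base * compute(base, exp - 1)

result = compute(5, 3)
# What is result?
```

compute(5, 3) = 5 * 5 * 5 = 125

Answer: 125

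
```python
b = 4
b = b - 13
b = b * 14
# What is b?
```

Trace:
`b = 4` → b = 4
`b = b - 13` → b = -9
`b = b * 14` → b = -126
So b = -126

Answer: -126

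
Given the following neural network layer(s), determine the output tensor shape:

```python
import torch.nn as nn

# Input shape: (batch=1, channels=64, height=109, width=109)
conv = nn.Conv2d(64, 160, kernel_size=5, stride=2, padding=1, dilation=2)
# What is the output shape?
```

Input: (1, 64, 109, 109) -> Output: (1, 160, 52, 52)

Answer: (1, 160, 52, 52)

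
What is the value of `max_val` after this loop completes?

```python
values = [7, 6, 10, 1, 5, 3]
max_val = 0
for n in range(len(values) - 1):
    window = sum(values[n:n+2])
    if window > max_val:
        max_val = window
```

Max sum of 2-element window in [7, 6, 10, 1, 5, 3]
`max_val` takes the values: 0 → 13 → 16

Answer: 16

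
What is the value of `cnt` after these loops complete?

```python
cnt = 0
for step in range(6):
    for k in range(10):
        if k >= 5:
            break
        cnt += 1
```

Inner breaks at 5, outer runs 6 times
`cnt` takes the values: 0 → 1 → 2 → 3 → 4 → 5 → 6 → 7 → 8 → 9 → 10 → 11 → 12 → 13 → 14 → 15 → 16 → 17 → 18 → 19 → 20 → 21 → 22 → 23 → 24 → 25 → 26 → 27 → 28 → 29 → 30

Answer: 30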